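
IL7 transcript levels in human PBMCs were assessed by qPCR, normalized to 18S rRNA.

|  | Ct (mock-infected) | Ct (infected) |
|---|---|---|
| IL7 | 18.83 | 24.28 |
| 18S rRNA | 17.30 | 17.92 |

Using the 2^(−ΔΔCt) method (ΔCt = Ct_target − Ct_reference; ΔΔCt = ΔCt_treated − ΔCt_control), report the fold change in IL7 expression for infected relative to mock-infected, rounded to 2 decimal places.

ΔCt(mock-infected) = 18.830 − 17.300 = 1.530
ΔCt(infected) = 24.280 − 17.920 = 6.360
ΔΔCt = 6.360 − 1.530 = 4.830
Fold change = 2^(−4.830) = 0.035

0.04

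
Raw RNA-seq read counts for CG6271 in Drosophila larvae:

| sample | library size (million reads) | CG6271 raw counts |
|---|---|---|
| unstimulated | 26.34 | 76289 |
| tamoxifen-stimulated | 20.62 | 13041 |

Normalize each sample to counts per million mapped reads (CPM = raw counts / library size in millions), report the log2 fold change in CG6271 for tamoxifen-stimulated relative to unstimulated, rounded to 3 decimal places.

CPM(unstimulated) = 76289 / 26.34 = 2896.3174
CPM(tamoxifen-stimulated) = 13041 / 20.62 = 632.4442
Fold change = 632.4442 / 2896.3174 = 0.21836
log2(0.21836) = -2.1952

-2.195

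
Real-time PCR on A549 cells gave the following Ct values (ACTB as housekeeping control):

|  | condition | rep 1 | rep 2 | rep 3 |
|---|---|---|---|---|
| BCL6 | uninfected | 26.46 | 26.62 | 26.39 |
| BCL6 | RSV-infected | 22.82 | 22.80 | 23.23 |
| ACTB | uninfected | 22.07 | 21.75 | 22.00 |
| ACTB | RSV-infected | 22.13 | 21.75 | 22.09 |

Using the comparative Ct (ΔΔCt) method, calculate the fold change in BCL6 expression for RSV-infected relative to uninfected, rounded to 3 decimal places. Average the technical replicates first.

12.042

Mean Ct: BCL6 uninfected 26.490; BCL6 RSV-infected 22.950; ACTB uninfected 21.940; ACTB RSV-infected 21.990
ΔCt(uninfected) = 26.490 − 21.940 = 4.550
ΔCt(RSV-infected) = 22.950 − 21.990 = 0.960
ΔΔCt = 0.960 − 4.550 = -3.590
Fold change = 2^(−(-3.590)) = 2^3.590 = 12.0420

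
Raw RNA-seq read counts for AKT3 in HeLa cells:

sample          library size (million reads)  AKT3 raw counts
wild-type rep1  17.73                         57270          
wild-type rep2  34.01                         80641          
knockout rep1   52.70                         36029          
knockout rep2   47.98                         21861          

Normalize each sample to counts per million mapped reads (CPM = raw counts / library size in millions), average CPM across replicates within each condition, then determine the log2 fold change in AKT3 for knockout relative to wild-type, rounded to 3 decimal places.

CPM(wild-type rep1) = 57270 / 17.73 = 3230.1184
CPM(wild-type rep2) = 80641 / 34.01 = 2371.0967
CPM(knockout rep1) = 36029 / 52.70 = 683.6622
CPM(knockout rep2) = 21861 / 47.98 = 455.6273
mean CPM(wild-type) = 2800.6076; mean CPM(knockout) = 569.6448
Fold change = 569.6448 / 2800.6076 = 0.20340
log2(0.20340) = -2.2976

-2.298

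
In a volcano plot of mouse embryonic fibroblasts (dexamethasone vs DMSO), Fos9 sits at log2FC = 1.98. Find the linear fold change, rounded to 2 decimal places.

Fold change = 2^(1.98) = 3.945

3.94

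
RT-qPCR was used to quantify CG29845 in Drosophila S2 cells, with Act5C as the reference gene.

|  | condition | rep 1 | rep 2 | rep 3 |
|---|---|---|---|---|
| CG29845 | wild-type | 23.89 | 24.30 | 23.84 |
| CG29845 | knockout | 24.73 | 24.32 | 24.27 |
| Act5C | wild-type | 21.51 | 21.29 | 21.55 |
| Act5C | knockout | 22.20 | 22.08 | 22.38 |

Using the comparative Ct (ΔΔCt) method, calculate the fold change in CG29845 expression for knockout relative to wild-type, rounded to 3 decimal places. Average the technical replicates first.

1.266

Mean Ct: CG29845 wild-type 24.010; CG29845 knockout 24.440; Act5C wild-type 21.450; Act5C knockout 22.220
ΔCt(wild-type) = 24.010 − 21.450 = 2.560
ΔCt(knockout) = 24.440 − 22.220 = 2.220
ΔΔCt = 2.220 − 2.560 = -0.340
Fold change = 2^(−(-0.340)) = 2^0.340 = 1.2658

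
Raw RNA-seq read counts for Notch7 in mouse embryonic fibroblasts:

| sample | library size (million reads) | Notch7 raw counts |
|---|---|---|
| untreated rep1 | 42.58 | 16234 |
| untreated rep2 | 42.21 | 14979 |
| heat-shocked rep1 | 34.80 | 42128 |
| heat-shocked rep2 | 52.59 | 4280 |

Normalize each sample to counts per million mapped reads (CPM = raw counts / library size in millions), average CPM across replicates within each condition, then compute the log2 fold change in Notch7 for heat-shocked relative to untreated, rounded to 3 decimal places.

0.812

CPM(untreated rep1) = 16234 / 42.58 = 381.2588
CPM(untreated rep2) = 14979 / 42.21 = 354.8685
CPM(heat-shocked rep1) = 42128 / 34.80 = 1210.5747
CPM(heat-shocked rep2) = 4280 / 52.59 = 81.3843
mean CPM(untreated) = 368.0637; mean CPM(heat-shocked) = 645.9795
Fold change = 645.9795 / 368.0637 = 1.75508
log2(1.75508) = 0.8115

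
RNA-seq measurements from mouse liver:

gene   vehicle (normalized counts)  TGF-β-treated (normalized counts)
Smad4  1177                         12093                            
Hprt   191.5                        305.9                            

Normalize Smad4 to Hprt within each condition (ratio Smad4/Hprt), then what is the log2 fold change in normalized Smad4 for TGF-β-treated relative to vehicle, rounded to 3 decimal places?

Smad4/Hprt (vehicle) = 1177 / 191.5 = 6.1462
Smad4/Hprt (TGF-β-treated) = 12093 / 305.9 = 39.533
Fold change = 39.533 / 6.1462 = 6.4320
log2(6.4320) = 2.6853

2.685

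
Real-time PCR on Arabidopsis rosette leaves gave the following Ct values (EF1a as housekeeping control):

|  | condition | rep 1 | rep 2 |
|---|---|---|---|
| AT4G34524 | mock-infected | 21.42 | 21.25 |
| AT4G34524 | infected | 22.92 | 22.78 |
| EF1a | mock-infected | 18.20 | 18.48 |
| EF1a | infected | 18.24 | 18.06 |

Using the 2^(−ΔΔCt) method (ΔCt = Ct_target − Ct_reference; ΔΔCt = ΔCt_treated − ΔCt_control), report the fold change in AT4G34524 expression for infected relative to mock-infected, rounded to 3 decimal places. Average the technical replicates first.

Mean Ct: AT4G34524 mock-infected 21.335; AT4G34524 infected 22.850; EF1a mock-infected 18.340; EF1a infected 18.150
ΔCt(mock-infected) = 21.335 − 18.340 = 2.995
ΔCt(infected) = 22.850 − 18.150 = 4.700
ΔΔCt = 4.700 − 2.995 = 1.705
Fold change = 2^(−1.705) = 0.3067

0.307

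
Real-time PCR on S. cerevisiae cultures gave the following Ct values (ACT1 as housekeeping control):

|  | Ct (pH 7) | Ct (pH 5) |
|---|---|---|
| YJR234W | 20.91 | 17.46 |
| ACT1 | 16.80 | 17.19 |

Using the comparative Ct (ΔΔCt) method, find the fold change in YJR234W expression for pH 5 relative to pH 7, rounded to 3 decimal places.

ΔCt(pH 7) = 20.910 − 16.800 = 4.110
ΔCt(pH 5) = 17.460 − 17.190 = 0.270
ΔΔCt = 0.270 − 4.110 = -3.840
Fold change = 2^(−(-3.840)) = 2^3.840 = 14.3204

14.320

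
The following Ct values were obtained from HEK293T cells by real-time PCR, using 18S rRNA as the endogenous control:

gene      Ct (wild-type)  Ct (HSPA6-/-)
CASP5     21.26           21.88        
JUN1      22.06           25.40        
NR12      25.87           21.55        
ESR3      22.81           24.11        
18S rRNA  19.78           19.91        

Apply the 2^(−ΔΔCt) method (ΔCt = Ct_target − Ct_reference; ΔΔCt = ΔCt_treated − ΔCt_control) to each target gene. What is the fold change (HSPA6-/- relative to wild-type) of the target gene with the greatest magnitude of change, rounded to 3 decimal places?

CASP5: ΔΔCt = (21.88−19.91) − (21.26−19.78) = 1.97 − 1.48 = 0.49; fold change = 2^-0.49 = 0.712
JUN1: ΔΔCt = (25.40−19.91) − (22.06−19.78) = 5.49 − 2.28 = 3.21; fold change = 2^-3.21 = 0.108
NR12: ΔΔCt = (21.55−19.91) − (25.87−19.78) = 1.64 − 6.09 = -4.45; fold change = 2^4.45 = 21.857
ESR3: ΔΔCt = (24.11−19.91) − (22.81−19.78) = 4.20 − 3.03 = 1.17; fold change = 2^-1.17 = 0.444
NR12 has the largest |ΔΔCt| = 4.45.

21.857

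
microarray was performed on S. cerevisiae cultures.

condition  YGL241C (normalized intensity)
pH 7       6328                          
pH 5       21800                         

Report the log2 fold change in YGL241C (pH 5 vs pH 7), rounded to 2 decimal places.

1.78

Fold change = 21800 / 6328 = 3.4450
log2(3.4450) = 1.785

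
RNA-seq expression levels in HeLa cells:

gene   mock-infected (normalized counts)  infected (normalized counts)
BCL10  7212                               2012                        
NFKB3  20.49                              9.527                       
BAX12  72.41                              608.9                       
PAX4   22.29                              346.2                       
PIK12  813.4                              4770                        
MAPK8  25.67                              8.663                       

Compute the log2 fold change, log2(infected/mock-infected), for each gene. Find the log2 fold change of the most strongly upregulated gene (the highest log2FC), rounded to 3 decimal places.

log2(2012/7212) = -1.842  (BCL10)
log2(9.527/20.49) = -1.105  (NFKB3)
log2(608.9/72.41) = 3.072  (BAX12)
log2(346.2/22.29) = 3.957  (PAX4)
log2(4770/813.4) = 2.552  (PIK12)
log2(8.663/25.67) = -1.567  (MAPK8)
PAX4 is most strongly upregulated.

3.957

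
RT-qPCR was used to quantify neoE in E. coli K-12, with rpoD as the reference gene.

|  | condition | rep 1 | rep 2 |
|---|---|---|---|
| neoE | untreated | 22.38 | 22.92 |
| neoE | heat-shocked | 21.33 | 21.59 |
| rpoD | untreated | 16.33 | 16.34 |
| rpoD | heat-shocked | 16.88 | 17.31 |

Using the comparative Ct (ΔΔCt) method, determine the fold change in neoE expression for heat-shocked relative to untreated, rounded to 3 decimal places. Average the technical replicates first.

Mean Ct: neoE untreated 22.650; neoE heat-shocked 21.460; rpoD untreated 16.335; rpoD heat-shocked 17.095
ΔCt(untreated) = 22.650 − 16.335 = 6.315
ΔCt(heat-shocked) = 21.460 − 17.095 = 4.365
ΔΔCt = 4.365 − 6.315 = -1.950
Fold change = 2^(−(-1.950)) = 2^1.950 = 3.8637

3.864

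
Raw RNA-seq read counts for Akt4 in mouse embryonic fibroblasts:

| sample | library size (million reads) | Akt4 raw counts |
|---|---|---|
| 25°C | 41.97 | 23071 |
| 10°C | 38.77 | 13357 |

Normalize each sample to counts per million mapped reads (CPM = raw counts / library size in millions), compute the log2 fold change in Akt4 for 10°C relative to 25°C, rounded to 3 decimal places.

-0.674

CPM(25°C) = 23071 / 41.97 = 549.7022
CPM(10°C) = 13357 / 38.77 = 344.5190
Fold change = 344.5190 / 549.7022 = 0.62674
log2(0.62674) = -0.6741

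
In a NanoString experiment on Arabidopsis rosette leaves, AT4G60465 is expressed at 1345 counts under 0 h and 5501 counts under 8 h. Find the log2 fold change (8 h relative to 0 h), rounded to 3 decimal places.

2.032

Fold change = 5501 / 1345 = 4.0900
log2(4.0900) = 2.0321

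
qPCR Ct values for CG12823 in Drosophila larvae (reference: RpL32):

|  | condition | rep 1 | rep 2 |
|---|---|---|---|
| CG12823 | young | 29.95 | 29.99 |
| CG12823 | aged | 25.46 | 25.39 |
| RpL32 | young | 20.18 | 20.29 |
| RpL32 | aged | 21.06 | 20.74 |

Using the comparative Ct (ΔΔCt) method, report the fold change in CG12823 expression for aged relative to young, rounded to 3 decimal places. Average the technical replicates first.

37.014

Mean Ct: CG12823 young 29.970; CG12823 aged 25.425; RpL32 young 20.235; RpL32 aged 20.900
ΔCt(young) = 29.970 − 20.235 = 9.735
ΔCt(aged) = 25.425 − 20.900 = 4.525
ΔΔCt = 4.525 − 9.735 = -5.210
Fold change = 2^(−(-5.210)) = 2^5.210 = 37.0140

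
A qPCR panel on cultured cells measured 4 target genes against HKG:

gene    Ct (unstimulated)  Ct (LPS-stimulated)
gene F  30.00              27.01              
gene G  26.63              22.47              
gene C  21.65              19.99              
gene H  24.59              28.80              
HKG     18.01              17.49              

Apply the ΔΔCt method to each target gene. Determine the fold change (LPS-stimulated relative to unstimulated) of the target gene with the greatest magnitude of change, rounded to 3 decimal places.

0.038

gene F: ΔΔCt = (27.01−17.49) − (30.00−18.01) = 9.52 − 11.99 = -2.47; fold change = 2^2.47 = 5.540
gene G: ΔΔCt = (22.47−17.49) − (26.63−18.01) = 4.98 − 8.62 = -3.64; fold change = 2^3.64 = 12.467
gene C: ΔΔCt = (19.99−17.49) − (21.65−18.01) = 2.50 − 3.64 = -1.14; fold change = 2^1.14 = 2.204
gene H: ΔΔCt = (28.80−17.49) − (24.59−18.01) = 11.31 − 6.58 = 4.73; fold change = 2^-4.73 = 0.038
gene H has the largest |ΔΔCt| = 4.73.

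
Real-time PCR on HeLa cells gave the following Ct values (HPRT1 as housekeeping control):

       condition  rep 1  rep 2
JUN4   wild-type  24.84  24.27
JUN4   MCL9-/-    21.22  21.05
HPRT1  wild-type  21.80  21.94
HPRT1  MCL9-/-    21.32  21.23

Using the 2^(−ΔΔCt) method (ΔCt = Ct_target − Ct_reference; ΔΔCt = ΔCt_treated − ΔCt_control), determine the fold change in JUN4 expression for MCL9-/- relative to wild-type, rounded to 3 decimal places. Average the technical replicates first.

7.086

Mean Ct: JUN4 wild-type 24.555; JUN4 MCL9-/- 21.135; HPRT1 wild-type 21.870; HPRT1 MCL9-/- 21.275
ΔCt(wild-type) = 24.555 − 21.870 = 2.685
ΔCt(MCL9-/-) = 21.135 − 21.275 = -0.140
ΔΔCt = -0.140 − 2.685 = -2.825
Fold change = 2^(−(-2.825)) = 2^2.825 = 7.0861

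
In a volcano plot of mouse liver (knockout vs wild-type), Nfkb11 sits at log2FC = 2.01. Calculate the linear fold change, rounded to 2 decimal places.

4.03

Fold change = 2^(2.01) = 4.028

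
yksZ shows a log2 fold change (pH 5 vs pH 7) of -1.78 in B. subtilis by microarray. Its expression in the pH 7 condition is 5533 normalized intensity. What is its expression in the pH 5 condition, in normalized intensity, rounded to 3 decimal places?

Fold change = 2^(-1.78) = 0.2912
pH 5 expression = 5533 × 0.2912 = 1611.118

1611.118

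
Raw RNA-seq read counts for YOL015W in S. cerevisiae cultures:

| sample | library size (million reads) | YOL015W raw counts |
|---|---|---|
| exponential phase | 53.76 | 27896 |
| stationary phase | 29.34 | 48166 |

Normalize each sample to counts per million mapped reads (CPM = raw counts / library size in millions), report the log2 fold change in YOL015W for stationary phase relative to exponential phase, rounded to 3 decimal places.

1.662

CPM(exponential phase) = 27896 / 53.76 = 518.8988
CPM(stationary phase) = 48166 / 29.34 = 1641.6496
Fold change = 1641.6496 / 518.8988 = 3.16372
log2(3.16372) = 1.6616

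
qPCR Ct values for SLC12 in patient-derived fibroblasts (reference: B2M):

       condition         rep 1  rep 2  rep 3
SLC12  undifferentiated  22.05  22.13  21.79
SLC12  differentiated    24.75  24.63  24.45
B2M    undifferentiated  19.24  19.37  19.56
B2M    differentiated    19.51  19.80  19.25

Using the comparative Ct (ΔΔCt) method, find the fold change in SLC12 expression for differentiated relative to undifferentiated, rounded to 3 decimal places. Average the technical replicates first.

Mean Ct: SLC12 undifferentiated 21.990; SLC12 differentiated 24.610; B2M undifferentiated 19.390; B2M differentiated 19.520
ΔCt(undifferentiated) = 21.990 − 19.390 = 2.600
ΔCt(differentiated) = 24.610 − 19.520 = 5.090
ΔΔCt = 5.090 − 2.600 = 2.490
Fold change = 2^(−2.490) = 0.1780

0.178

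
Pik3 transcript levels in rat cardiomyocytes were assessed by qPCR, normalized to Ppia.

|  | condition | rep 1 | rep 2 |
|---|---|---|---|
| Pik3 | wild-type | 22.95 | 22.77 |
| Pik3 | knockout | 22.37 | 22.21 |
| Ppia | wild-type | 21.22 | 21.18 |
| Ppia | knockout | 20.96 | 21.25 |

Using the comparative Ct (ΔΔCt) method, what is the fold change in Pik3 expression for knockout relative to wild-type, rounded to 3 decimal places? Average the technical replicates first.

Mean Ct: Pik3 wild-type 22.860; Pik3 knockout 22.290; Ppia wild-type 21.200; Ppia knockout 21.105
ΔCt(wild-type) = 22.860 − 21.200 = 1.660
ΔCt(knockout) = 22.290 − 21.105 = 1.185
ΔΔCt = 1.185 − 1.660 = -0.475
Fold change = 2^(−(-0.475)) = 2^0.475 = 1.3899

1.390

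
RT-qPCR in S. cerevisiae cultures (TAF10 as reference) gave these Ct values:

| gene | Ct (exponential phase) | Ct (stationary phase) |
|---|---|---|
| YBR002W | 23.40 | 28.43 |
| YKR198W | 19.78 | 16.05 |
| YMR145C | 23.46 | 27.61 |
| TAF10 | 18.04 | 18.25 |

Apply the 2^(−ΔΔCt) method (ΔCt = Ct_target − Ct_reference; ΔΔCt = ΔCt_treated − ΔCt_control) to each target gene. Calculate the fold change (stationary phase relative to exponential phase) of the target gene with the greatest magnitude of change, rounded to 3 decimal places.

0.035

YBR002W: ΔΔCt = (28.43−18.25) − (23.40−18.04) = 10.18 − 5.36 = 4.82; fold change = 2^-4.82 = 0.035
YKR198W: ΔΔCt = (16.05−18.25) − (19.78−18.04) = -2.20 − 1.74 = -3.94; fold change = 2^3.94 = 15.348
YMR145C: ΔΔCt = (27.61−18.25) − (23.46−18.04) = 9.36 − 5.42 = 3.94; fold change = 2^-3.94 = 0.065
YBR002W has the largest |ΔΔCt| = 4.82.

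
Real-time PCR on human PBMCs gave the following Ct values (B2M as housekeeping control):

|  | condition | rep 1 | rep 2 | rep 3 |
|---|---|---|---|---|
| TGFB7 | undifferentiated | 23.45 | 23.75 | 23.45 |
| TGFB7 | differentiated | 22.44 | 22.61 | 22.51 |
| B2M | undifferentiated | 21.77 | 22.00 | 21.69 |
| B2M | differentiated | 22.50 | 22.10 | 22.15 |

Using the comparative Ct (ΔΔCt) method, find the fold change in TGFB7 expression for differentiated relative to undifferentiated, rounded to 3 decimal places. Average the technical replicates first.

Mean Ct: TGFB7 undifferentiated 23.550; TGFB7 differentiated 22.520; B2M undifferentiated 21.820; B2M differentiated 22.250
ΔCt(undifferentiated) = 23.550 − 21.820 = 1.730
ΔCt(differentiated) = 22.520 − 22.250 = 0.270
ΔΔCt = 0.270 − 1.730 = -1.460
Fold change = 2^(−(-1.460)) = 2^1.460 = 2.7511

2.751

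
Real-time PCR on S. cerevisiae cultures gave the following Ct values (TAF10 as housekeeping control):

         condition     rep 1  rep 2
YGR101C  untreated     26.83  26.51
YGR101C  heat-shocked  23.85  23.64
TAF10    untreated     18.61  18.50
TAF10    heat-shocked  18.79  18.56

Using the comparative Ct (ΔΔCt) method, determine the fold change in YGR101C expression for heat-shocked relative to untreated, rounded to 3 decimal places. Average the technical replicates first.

8.253

Mean Ct: YGR101C untreated 26.670; YGR101C heat-shocked 23.745; TAF10 untreated 18.555; TAF10 heat-shocked 18.675
ΔCt(untreated) = 26.670 − 18.555 = 8.115
ΔCt(heat-shocked) = 23.745 − 18.675 = 5.070
ΔΔCt = 5.070 − 8.115 = -3.045
Fold change = 2^(−(-3.045)) = 2^3.045 = 8.2535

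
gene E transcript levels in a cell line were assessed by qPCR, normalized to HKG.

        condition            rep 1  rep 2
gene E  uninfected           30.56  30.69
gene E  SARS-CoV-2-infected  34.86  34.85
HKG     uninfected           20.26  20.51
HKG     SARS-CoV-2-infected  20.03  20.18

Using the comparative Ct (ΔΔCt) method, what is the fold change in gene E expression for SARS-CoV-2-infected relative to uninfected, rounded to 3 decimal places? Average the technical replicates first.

0.044

Mean Ct: gene E uninfected 30.625; gene E SARS-CoV-2-infected 34.855; HKG uninfected 20.385; HKG SARS-CoV-2-infected 20.105
ΔCt(uninfected) = 30.625 − 20.385 = 10.240
ΔCt(SARS-CoV-2-infected) = 34.855 − 20.105 = 14.750
ΔΔCt = 14.750 − 10.240 = 4.510
Fold change = 2^(−4.510) = 0.0439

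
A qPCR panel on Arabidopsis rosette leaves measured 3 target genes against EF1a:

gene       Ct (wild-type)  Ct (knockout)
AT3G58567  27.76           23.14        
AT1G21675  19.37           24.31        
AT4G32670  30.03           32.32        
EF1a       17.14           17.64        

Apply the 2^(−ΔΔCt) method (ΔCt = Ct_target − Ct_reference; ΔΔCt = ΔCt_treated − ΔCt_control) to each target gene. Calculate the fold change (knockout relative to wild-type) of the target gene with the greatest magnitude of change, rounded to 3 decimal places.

34.776

AT3G58567: ΔΔCt = (23.14−17.64) − (27.76−17.14) = 5.50 − 10.62 = -5.12; fold change = 2^5.12 = 34.776
AT1G21675: ΔΔCt = (24.31−17.64) − (19.37−17.14) = 6.67 − 2.23 = 4.44; fold change = 2^-4.44 = 0.046
AT4G32670: ΔΔCt = (32.32−17.64) − (30.03−17.14) = 14.68 − 12.89 = 1.79; fold change = 2^-1.79 = 0.289
AT3G58567 has the largest |ΔΔCt| = 5.12.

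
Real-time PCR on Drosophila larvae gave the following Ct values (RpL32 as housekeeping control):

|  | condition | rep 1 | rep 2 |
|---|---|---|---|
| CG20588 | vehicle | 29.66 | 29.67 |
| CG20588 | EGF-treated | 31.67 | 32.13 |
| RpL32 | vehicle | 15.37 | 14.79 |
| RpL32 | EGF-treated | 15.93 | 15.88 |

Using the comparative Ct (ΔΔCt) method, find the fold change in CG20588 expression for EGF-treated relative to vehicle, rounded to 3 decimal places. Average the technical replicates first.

0.376

Mean Ct: CG20588 vehicle 29.665; CG20588 EGF-treated 31.900; RpL32 vehicle 15.080; RpL32 EGF-treated 15.905
ΔCt(vehicle) = 29.665 − 15.080 = 14.585
ΔCt(EGF-treated) = 31.900 − 15.905 = 15.995
ΔΔCt = 15.995 − 14.585 = 1.410
Fold change = 2^(−1.410) = 0.3763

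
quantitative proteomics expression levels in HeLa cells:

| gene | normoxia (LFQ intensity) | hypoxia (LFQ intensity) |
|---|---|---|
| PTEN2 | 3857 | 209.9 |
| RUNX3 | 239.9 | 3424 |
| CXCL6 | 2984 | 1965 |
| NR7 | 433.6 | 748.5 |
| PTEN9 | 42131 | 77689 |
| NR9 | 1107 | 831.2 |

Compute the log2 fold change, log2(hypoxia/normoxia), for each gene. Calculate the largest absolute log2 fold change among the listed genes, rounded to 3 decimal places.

4.200

log2(209.9/3857) = -4.200  (PTEN2)
log2(3424/239.9) = 3.835  (RUNX3)
log2(1965/2984) = -0.603  (CXCL6)
log2(748.5/433.6) = 0.788  (NR7)
log2(77689/42131) = 0.883  (PTEN9)
log2(831.2/1107) = -0.413  (NR9)
The largest magnitude belongs to PTEN2.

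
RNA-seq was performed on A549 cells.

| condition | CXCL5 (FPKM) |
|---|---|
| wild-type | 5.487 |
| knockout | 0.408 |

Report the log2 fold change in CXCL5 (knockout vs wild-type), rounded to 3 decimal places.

-3.749

Fold change = 0.408 / 5.487 = 0.0744
log2(0.0744) = -3.7494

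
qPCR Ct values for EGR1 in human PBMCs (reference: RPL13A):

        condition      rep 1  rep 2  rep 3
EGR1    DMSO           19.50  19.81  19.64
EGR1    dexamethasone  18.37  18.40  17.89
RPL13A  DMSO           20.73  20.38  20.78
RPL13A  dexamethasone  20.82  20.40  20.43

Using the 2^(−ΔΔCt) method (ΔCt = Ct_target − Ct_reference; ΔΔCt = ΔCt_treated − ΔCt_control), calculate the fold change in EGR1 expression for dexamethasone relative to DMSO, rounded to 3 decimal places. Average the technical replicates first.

2.549

Mean Ct: EGR1 DMSO 19.650; EGR1 dexamethasone 18.220; RPL13A DMSO 20.630; RPL13A dexamethasone 20.550
ΔCt(DMSO) = 19.650 − 20.630 = -0.980
ΔCt(dexamethasone) = 18.220 − 20.550 = -2.330
ΔΔCt = -2.330 − (-0.980) = -1.350
Fold change = 2^(−(-1.350)) = 2^1.350 = 2.5491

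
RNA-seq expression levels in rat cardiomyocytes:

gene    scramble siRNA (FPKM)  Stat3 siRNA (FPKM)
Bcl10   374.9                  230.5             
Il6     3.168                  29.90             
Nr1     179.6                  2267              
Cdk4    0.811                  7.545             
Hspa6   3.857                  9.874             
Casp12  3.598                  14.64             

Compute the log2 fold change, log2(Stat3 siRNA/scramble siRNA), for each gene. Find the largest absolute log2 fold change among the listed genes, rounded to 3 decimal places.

log2(230.5/374.9) = -0.702  (Bcl10)
log2(29.90/3.168) = 3.239  (Il6)
log2(2267/179.6) = 3.658  (Nr1)
log2(7.545/0.811) = 3.218  (Cdk4)
log2(9.874/3.857) = 1.356  (Hspa6)
log2(14.64/3.598) = 2.025  (Casp12)
The largest magnitude belongs to Nr1.

3.658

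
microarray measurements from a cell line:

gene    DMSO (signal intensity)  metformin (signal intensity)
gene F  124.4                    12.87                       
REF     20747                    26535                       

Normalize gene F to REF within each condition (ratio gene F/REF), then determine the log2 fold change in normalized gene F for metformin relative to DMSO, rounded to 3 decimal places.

-3.628

gene F/REF (DMSO) = 124.4 / 20747 = 0.005996
gene F/REF (metformin) = 12.87 / 26535 = 0.00048502
Fold change = 0.00048502 / 0.005996 = 0.0809
log2(0.0809) = -3.6279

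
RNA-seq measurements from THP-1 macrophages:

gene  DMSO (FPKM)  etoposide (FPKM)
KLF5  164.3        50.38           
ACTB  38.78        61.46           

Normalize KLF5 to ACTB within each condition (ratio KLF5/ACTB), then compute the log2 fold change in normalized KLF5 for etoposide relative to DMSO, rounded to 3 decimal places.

-2.370

KLF5/ACTB (DMSO) = 164.3 / 38.78 = 4.2367
KLF5/ACTB (etoposide) = 50.38 / 61.46 = 0.81972
Fold change = 0.81972 / 4.2367 = 0.1935
log2(0.1935) = -2.3697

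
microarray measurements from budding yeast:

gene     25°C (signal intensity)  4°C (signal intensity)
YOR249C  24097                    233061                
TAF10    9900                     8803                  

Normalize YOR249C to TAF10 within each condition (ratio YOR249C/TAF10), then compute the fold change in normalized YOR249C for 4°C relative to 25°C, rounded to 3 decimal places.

YOR249C/TAF10 (25°C) = 24097 / 9900 = 2.434
YOR249C/TAF10 (4°C) = 233061 / 8803 = 26.475
Fold change = 26.475 / 2.434 = 10.8770

10.877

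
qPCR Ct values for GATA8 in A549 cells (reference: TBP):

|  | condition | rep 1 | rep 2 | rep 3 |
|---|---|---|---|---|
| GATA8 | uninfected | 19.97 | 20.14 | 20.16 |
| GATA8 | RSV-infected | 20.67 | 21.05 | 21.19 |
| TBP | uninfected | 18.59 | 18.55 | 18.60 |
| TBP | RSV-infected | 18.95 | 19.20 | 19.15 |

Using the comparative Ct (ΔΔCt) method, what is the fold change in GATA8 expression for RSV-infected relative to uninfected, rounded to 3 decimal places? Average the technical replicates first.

0.779

Mean Ct: GATA8 uninfected 20.090; GATA8 RSV-infected 20.970; TBP uninfected 18.580; TBP RSV-infected 19.100
ΔCt(uninfected) = 20.090 − 18.580 = 1.510
ΔCt(RSV-infected) = 20.970 − 19.100 = 1.870
ΔΔCt = 1.870 − 1.510 = 0.360
Fold change = 2^(−0.360) = 0.7792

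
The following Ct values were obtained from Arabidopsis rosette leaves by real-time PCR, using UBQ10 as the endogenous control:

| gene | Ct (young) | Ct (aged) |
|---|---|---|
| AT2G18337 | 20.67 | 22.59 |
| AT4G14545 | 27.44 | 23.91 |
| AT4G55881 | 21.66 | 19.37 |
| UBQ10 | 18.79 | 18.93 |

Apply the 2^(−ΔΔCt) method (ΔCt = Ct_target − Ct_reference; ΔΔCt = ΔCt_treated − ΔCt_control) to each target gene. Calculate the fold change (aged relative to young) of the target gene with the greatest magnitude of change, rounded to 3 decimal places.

12.729

AT2G18337: ΔΔCt = (22.59−18.93) − (20.67−18.79) = 3.66 − 1.88 = 1.78; fold change = 2^-1.78 = 0.291
AT4G14545: ΔΔCt = (23.91−18.93) − (27.44−18.79) = 4.98 − 8.65 = -3.67; fold change = 2^3.67 = 12.729
AT4G55881: ΔΔCt = (19.37−18.93) − (21.66−18.79) = 0.44 − 2.87 = -2.43; fold change = 2^2.43 = 5.389
AT4G14545 has the largest |ΔΔCt| = 3.67.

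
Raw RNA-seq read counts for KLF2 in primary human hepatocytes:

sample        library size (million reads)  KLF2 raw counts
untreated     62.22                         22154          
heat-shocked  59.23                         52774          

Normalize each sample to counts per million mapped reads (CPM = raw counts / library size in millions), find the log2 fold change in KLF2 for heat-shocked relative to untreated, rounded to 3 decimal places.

CPM(untreated) = 22154 / 62.22 = 356.0591
CPM(heat-shocked) = 52774 / 59.23 = 891.0012
Fold change = 891.0012 / 356.0591 = 2.50240
log2(2.50240) = 1.3233

1.323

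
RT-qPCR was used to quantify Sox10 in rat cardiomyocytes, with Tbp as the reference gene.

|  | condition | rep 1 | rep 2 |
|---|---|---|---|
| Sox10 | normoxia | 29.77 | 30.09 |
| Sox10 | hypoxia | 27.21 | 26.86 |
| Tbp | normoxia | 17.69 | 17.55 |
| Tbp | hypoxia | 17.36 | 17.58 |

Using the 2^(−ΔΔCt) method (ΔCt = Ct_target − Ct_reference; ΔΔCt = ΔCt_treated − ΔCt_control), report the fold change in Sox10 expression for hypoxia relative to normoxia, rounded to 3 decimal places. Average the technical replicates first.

6.704

Mean Ct: Sox10 normoxia 29.930; Sox10 hypoxia 27.035; Tbp normoxia 17.620; Tbp hypoxia 17.470
ΔCt(normoxia) = 29.930 − 17.620 = 12.310
ΔCt(hypoxia) = 27.035 − 17.470 = 9.565
ΔΔCt = 9.565 − 12.310 = -2.745
Fold change = 2^(−(-2.745)) = 2^2.745 = 6.7039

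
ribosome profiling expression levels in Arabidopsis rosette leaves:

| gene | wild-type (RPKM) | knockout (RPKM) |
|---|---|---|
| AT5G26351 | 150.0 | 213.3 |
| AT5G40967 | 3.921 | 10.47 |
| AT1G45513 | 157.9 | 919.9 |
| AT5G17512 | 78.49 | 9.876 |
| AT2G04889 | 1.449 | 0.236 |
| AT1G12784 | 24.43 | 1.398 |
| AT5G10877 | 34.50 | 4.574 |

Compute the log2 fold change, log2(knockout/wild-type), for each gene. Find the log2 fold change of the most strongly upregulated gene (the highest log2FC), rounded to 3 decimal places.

2.542

log2(213.3/150.0) = 0.508  (AT5G26351)
log2(10.47/3.921) = 1.417  (AT5G40967)
log2(919.9/157.9) = 2.542  (AT1G45513)
log2(9.876/78.49) = -2.991  (AT5G17512)
log2(0.236/1.449) = -2.618  (AT2G04889)
log2(1.398/24.43) = -4.127  (AT1G12784)
log2(4.574/34.50) = -2.915  (AT5G10877)
AT1G45513 is most strongly upregulated.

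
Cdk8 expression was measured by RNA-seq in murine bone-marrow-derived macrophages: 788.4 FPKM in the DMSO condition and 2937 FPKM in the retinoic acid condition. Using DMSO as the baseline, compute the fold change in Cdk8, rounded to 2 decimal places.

Fold change = 2937 / 788.4 = 3.725
Cdk8 is upregulated.

3.73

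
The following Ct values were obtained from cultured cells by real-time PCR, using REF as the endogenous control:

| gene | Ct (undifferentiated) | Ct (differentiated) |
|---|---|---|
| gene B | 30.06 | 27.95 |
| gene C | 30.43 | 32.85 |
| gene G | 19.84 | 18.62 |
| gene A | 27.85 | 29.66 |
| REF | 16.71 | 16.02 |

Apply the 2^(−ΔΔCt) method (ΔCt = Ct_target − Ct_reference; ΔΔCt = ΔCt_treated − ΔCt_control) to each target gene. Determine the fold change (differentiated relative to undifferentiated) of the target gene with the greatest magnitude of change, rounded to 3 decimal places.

0.116

gene B: ΔΔCt = (27.95−16.02) − (30.06−16.71) = 11.93 − 13.35 = -1.42; fold change = 2^1.42 = 2.676
gene C: ΔΔCt = (32.85−16.02) − (30.43−16.71) = 16.83 − 13.72 = 3.11; fold change = 2^-3.11 = 0.116
gene G: ΔΔCt = (18.62−16.02) − (19.84−16.71) = 2.60 − 3.13 = -0.53; fold change = 2^0.53 = 1.444
gene A: ΔΔCt = (29.66−16.02) − (27.85−16.71) = 13.64 − 11.14 = 2.50; fold change = 2^-2.50 = 0.177
gene C has the largest |ΔΔCt| = 3.11.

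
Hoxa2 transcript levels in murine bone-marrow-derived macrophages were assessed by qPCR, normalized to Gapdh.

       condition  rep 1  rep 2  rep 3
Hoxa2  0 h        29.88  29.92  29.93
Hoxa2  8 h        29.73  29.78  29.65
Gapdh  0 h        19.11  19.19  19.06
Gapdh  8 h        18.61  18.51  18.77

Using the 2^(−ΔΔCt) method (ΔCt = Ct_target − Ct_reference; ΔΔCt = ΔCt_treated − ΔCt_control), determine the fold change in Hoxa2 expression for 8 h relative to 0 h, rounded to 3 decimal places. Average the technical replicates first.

0.812

Mean Ct: Hoxa2 0 h 29.910; Hoxa2 8 h 29.720; Gapdh 0 h 19.120; Gapdh 8 h 18.630
ΔCt(0 h) = 29.910 − 19.120 = 10.790
ΔCt(8 h) = 29.720 − 18.630 = 11.090
ΔΔCt = 11.090 − 10.790 = 0.300
Fold change = 2^(−0.300) = 0.8123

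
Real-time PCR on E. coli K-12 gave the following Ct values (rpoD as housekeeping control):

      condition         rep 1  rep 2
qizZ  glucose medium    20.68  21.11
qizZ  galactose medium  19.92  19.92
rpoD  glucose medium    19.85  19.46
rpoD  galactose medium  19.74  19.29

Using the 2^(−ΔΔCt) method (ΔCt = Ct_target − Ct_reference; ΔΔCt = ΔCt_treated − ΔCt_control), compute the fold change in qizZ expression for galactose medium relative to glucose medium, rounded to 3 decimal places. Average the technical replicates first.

Mean Ct: qizZ glucose medium 20.895; qizZ galactose medium 19.920; rpoD glucose medium 19.655; rpoD galactose medium 19.515
ΔCt(glucose medium) = 20.895 − 19.655 = 1.240
ΔCt(galactose medium) = 19.920 − 19.515 = 0.405
ΔΔCt = 0.405 − 1.240 = -0.835
Fold change = 2^(−(-0.835)) = 2^0.835 = 1.7839

1.784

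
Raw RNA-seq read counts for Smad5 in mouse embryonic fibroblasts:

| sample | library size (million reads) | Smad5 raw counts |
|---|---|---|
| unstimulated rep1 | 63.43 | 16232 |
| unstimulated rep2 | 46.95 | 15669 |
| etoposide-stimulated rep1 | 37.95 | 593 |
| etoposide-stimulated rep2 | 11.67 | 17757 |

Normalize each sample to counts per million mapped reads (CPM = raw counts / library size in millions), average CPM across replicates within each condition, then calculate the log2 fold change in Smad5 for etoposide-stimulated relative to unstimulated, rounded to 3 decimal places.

1.382

CPM(unstimulated rep1) = 16232 / 63.43 = 255.9041
CPM(unstimulated rep2) = 15669 / 46.95 = 333.7380
CPM(etoposide-stimulated rep1) = 593 / 37.95 = 15.6258
CPM(etoposide-stimulated rep2) = 17757 / 11.67 = 1521.5938
mean CPM(unstimulated) = 294.8211; mean CPM(etoposide-stimulated) = 768.6098
Fold change = 768.6098 / 294.8211 = 2.60704
log2(2.60704) = 1.3824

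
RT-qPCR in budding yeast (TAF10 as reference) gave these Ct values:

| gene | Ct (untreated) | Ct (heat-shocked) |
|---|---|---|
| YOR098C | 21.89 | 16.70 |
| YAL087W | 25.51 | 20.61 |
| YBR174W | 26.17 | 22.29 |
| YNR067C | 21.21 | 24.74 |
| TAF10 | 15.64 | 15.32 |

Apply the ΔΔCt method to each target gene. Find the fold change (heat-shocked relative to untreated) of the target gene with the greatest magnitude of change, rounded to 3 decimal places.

YOR098C: ΔΔCt = (16.70−15.32) − (21.89−15.64) = 1.38 − 6.25 = -4.87; fold change = 2^4.87 = 29.243
YAL087W: ΔΔCt = (20.61−15.32) − (25.51−15.64) = 5.29 − 9.87 = -4.58; fold change = 2^4.58 = 23.918
YBR174W: ΔΔCt = (22.29−15.32) − (26.17−15.64) = 6.97 − 10.53 = -3.56; fold change = 2^3.56 = 11.794
YNR067C: ΔΔCt = (24.74−15.32) − (21.21−15.64) = 9.42 − 5.57 = 3.85; fold change = 2^-3.85 = 0.069
YOR098C has the largest |ΔΔCt| = 4.87.

29.243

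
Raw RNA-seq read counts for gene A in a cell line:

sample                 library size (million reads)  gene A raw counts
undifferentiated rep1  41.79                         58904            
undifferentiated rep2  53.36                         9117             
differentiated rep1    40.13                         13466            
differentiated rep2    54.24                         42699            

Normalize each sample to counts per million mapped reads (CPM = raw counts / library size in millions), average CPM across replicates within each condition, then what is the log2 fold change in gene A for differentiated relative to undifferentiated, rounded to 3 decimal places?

-0.493

CPM(undifferentiated rep1) = 58904 / 41.79 = 1409.5238
CPM(undifferentiated rep2) = 9117 / 53.36 = 170.8583
CPM(differentiated rep1) = 13466 / 40.13 = 335.5594
CPM(differentiated rep2) = 42699 / 54.24 = 787.2235
mean CPM(undifferentiated) = 790.1911; mean CPM(differentiated) = 561.3914
Fold change = 561.3914 / 790.1911 = 0.71045
log2(0.71045) = -0.4932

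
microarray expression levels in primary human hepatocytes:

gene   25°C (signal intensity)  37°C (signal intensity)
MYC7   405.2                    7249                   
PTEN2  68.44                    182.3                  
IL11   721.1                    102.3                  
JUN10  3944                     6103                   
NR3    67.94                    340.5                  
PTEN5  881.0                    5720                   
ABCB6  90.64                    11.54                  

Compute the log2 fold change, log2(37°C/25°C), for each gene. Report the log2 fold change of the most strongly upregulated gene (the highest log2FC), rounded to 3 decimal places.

log2(7249/405.2) = 4.161  (MYC7)
log2(182.3/68.44) = 1.413  (PTEN2)
log2(102.3/721.1) = -2.817  (IL11)
log2(6103/3944) = 0.630  (JUN10)
log2(340.5/67.94) = 2.325  (NR3)
log2(5720/881.0) = 2.699  (PTEN5)
log2(11.54/90.64) = -2.974  (ABCB6)
MYC7 is most strongly upregulated.

4.161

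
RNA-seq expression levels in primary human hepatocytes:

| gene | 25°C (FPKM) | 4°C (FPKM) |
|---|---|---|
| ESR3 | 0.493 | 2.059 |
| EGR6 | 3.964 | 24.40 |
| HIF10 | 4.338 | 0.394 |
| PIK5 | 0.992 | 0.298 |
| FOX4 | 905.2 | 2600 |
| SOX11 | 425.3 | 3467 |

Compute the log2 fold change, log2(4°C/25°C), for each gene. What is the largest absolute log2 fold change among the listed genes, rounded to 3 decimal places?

log2(2.059/0.493) = 2.062  (ESR3)
log2(24.40/3.964) = 2.622  (EGR6)
log2(0.394/4.338) = -3.461  (HIF10)
log2(0.298/0.992) = -1.735  (PIK5)
log2(2600/905.2) = 1.522  (FOX4)
log2(3467/425.3) = 3.027  (SOX11)
The largest magnitude belongs to HIF10.

3.461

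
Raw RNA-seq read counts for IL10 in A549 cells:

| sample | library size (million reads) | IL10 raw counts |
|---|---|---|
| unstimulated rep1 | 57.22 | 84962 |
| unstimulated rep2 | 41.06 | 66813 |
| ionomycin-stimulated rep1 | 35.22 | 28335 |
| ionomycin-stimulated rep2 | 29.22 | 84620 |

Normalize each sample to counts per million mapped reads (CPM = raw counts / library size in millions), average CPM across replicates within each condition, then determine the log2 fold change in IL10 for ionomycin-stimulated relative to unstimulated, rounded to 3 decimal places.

CPM(unstimulated rep1) = 84962 / 57.22 = 1484.8305
CPM(unstimulated rep2) = 66813 / 41.06 = 1627.2041
CPM(ionomycin-stimulated rep1) = 28335 / 35.22 = 804.5145
CPM(ionomycin-stimulated rep2) = 84620 / 29.22 = 2895.9617
mean CPM(unstimulated) = 1556.0173; mean CPM(ionomycin-stimulated) = 1850.2381
Fold change = 1850.2381 / 1556.0173 = 1.18909
log2(1.18909) = 0.2499

0.250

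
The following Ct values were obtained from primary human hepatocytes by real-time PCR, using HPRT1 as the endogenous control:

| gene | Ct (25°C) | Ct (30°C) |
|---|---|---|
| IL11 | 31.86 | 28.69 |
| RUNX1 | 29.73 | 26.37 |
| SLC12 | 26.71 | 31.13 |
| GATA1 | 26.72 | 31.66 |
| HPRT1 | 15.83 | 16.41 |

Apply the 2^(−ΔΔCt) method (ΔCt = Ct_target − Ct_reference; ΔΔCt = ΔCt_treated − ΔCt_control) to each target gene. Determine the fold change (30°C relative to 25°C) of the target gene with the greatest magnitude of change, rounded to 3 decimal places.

0.049

IL11: ΔΔCt = (28.69−16.41) − (31.86−15.83) = 12.28 − 16.03 = -3.75; fold change = 2^3.75 = 13.454
RUNX1: ΔΔCt = (26.37−16.41) − (29.73−15.83) = 9.96 − 13.90 = -3.94; fold change = 2^3.94 = 15.348
SLC12: ΔΔCt = (31.13−16.41) − (26.71−15.83) = 14.72 − 10.88 = 3.84; fold change = 2^-3.84 = 0.070
GATA1: ΔΔCt = (31.66−16.41) − (26.72−15.83) = 15.25 − 10.89 = 4.36; fold change = 2^-4.36 = 0.049
GATA1 has the largest |ΔΔCt| = 4.36.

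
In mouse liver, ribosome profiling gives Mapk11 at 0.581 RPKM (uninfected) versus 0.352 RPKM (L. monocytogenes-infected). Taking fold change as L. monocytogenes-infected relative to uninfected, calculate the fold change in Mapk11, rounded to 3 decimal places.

0.606

Fold change = 0.352 / 0.581 = 0.6059
Mapk11 is downregulated.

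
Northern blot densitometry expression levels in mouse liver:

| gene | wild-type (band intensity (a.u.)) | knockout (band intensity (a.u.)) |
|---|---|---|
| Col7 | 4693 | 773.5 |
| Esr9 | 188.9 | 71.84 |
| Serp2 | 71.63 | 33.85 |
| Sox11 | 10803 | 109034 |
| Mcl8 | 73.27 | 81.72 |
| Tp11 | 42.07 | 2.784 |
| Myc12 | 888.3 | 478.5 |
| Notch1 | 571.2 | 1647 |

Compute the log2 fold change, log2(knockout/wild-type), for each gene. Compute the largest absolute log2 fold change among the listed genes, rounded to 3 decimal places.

3.918

log2(773.5/4693) = -2.601  (Col7)
log2(71.84/188.9) = -1.395  (Esr9)
log2(33.85/71.63) = -1.081  (Serp2)
log2(109034/10803) = 3.335  (Sox11)
log2(81.72/73.27) = 0.157  (Mcl8)
log2(2.784/42.07) = -3.918  (Tp11)
log2(478.5/888.3) = -0.893  (Myc12)
log2(1647/571.2) = 1.528  (Notch1)
The largest magnitude belongs to Tp11.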